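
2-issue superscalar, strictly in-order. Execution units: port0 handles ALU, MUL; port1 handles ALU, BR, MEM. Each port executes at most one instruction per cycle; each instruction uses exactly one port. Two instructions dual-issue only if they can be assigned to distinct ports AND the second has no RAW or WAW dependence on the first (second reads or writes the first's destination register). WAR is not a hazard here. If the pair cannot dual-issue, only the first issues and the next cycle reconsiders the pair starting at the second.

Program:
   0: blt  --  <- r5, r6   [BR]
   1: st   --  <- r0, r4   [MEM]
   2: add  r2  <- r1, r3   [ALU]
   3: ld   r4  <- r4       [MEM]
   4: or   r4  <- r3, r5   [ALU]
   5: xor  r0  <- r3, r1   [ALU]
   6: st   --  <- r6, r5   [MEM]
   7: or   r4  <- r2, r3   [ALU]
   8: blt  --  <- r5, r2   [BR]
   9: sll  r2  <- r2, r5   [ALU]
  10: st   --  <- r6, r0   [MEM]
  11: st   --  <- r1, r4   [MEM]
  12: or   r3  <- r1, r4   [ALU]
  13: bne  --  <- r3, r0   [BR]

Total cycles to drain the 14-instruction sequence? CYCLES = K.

CYCLES = 9

[0] i0  blt.BR  -- no-port BR/MEM
[1] i1+i2  st.MEM add.ALU  -- pair
[2] i3  ld.MEM  -- WAW r4
[3] i4+i5  or.ALU xor.ALU  -- pair
[4] i6+i7  st.MEM or.ALU  -- pair
[5] i8+i9  blt.BR sll.ALU  -- pair
[6] i10  st.MEM  -- no-port MEM/MEM
[7] i11+i12  st.MEM or.ALU  -- pair
[8] i13  bne.BR  -- tail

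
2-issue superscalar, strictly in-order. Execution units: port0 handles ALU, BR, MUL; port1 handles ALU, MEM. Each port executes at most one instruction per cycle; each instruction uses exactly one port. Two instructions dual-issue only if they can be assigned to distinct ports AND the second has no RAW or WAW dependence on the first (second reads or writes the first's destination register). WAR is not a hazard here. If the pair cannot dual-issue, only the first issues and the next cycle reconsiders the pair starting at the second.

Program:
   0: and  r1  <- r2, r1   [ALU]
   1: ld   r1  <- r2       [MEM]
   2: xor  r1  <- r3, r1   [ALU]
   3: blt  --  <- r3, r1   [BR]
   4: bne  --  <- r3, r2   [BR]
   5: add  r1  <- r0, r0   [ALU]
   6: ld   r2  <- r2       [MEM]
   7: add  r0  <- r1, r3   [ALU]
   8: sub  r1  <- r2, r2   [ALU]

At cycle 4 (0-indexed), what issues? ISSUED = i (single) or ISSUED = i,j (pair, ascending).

c0: i0 and.ALU  WAW r1
c1: i1 ld.MEM  RAW+WAW r1
c2: i2 xor.ALU  RAW r1
c3: i3 blt.BR  no-port BR/BR
c4: i4/i5 bne.BR;add.ALU  2-wide
c5: i6/i7 ld.MEM;add.ALU  2-wide
c6: i8 sub.ALU  tail

ISSUED = 4,5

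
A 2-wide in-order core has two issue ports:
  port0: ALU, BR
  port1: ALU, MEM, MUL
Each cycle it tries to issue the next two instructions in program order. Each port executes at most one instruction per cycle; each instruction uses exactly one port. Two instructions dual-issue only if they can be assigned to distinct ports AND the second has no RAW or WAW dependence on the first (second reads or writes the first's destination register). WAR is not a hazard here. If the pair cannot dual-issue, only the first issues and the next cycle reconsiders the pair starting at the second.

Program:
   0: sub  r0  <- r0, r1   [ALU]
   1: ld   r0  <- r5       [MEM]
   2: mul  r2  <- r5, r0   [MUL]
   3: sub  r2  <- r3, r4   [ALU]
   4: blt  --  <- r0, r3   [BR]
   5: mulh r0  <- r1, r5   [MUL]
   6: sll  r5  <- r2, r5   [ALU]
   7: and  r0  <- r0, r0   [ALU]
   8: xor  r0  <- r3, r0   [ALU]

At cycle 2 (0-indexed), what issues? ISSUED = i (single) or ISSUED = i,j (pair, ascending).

ISSUED = 2

0. sub.ALU @i0  | WAW r0
1. ld.MEM @i1  | no-port MEM/MUL
2. mul.MUL @i2  | WAW r2
3. sub.ALU blt.BR @i3+i4  | pair
4. mulh.MUL sll.ALU @i5+i6  | pair
5. and.ALU @i7  | RAW+WAW r0
6. xor.ALU @i8  | tail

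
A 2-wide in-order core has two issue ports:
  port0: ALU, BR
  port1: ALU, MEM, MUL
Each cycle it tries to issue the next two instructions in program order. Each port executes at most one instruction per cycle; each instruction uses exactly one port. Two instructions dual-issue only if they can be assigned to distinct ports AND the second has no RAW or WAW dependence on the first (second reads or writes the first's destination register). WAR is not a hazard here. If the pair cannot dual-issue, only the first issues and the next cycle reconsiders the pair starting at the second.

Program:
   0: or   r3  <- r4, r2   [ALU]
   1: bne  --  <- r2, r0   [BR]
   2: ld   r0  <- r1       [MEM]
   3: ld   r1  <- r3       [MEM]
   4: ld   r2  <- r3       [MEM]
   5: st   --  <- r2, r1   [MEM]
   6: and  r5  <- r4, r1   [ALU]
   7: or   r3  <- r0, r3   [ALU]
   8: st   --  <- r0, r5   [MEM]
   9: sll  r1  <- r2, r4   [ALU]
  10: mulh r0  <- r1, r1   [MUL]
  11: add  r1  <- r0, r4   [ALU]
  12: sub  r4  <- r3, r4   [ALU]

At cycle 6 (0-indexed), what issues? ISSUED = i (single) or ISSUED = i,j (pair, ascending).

ISSUED = 9

t=0 i0/i1:or+bne ; dual
t=1 i2:ld ; no-port MEM/MEM
t=2 i3:ld ; no-port MEM/MEM
t=3 i4:ld ; no-port MEM/MEM
t=4 i5/i6:st+and ; dual
t=5 i7/i8:or+st ; dual
t=6 i9:sll ; RAW r1
t=7 i10:mulh ; RAW r0
t=8 i11/i12:add+sub ; dual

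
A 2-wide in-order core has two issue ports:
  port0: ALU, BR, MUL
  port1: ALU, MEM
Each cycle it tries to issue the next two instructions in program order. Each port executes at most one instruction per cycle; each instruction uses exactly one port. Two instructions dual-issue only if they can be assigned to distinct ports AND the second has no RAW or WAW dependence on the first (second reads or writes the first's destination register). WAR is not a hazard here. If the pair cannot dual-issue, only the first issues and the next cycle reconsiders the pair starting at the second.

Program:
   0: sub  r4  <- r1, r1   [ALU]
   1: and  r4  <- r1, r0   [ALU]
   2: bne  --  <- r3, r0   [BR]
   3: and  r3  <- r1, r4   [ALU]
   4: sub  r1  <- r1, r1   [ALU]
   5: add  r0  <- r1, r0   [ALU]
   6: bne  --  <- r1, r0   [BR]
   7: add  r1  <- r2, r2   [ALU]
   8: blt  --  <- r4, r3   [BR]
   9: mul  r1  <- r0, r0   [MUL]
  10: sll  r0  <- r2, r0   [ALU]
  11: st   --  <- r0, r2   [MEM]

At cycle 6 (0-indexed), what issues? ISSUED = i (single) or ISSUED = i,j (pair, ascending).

c0: i0 sub.ALU  WAW r4
c1: i1&i2 and.ALU;bne.BR  pair
c2: i3&i4 and.ALU;sub.ALU  pair
c3: i5 add.ALU  RAW r0
c4: i6&i7 bne.BR;add.ALU  pair
c5: i8 blt.BR  no-port BR/MUL
c6: i9&i10 mul.MUL;sll.ALU  pair
c7: i11 st.MEM  tail

ISSUED = 9,10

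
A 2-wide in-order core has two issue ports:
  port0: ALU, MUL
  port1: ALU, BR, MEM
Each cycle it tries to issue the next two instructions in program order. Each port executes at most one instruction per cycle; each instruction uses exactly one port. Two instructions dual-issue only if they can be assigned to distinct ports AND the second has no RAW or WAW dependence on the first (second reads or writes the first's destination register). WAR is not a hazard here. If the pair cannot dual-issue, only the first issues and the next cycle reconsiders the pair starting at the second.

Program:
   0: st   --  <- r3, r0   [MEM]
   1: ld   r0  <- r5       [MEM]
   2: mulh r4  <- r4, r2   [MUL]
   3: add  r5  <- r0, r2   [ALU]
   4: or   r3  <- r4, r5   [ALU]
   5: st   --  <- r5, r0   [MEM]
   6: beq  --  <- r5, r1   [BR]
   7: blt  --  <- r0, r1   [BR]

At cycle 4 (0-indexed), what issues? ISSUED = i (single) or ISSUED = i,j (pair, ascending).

0. st @i0  | no-port MEM/MEM
1. ld/mulh @i1/i2  | pair
2. add @i3  | RAW r5
3. or/st @i4/i5  | pair
4. beq @i6  | no-port BR/BR
5. blt @i7  | tail

ISSUED = 6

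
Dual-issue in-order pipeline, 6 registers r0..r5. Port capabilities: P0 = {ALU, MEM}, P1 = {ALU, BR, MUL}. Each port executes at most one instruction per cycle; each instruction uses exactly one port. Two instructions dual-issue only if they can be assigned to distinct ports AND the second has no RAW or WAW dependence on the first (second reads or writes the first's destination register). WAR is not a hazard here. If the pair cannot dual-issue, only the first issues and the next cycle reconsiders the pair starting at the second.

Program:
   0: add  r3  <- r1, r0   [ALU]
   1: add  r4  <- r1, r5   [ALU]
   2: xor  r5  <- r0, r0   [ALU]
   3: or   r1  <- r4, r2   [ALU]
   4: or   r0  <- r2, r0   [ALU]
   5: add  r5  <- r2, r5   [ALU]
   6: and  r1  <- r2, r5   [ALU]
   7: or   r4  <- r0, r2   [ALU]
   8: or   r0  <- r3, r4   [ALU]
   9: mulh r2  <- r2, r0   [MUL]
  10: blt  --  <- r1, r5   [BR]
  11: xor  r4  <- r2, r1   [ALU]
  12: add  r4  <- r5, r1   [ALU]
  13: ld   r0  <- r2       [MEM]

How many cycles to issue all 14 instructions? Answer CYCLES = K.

CYCLES = 8

  cy0 -> i0&i1 (add+add) dual
  cy1 -> i2&i3 (xor+or) dual
  cy2 -> i4&i5 (or+add) dual
  cy3 -> i6&i7 (and+or) dual
  cy4 -> i8 (or) RAW r0
  cy5 -> i9 (mulh) no-port MUL/BR
  cy6 -> i10&i11 (blt+xor) dual
  cy7 -> i12&i13 (add+ld) dual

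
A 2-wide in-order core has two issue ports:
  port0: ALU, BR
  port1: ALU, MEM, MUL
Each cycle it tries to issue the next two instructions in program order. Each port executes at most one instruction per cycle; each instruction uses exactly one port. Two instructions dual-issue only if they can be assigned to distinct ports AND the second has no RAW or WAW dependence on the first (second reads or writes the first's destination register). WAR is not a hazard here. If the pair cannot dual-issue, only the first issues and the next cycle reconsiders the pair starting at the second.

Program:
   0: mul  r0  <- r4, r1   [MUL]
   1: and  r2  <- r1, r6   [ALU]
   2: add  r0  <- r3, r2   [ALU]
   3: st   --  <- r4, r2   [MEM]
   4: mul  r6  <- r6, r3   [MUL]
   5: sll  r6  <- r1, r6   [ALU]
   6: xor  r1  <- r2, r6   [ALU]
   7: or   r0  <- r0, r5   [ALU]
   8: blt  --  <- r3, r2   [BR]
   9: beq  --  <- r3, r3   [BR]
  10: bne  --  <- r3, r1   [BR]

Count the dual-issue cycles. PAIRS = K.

PAIRS = 3

#0 head=0: mul/and i0/i1 pair
#1 head=2: add/st i2/i3 pair
#2 head=4: mul i4 RAW+WAW r6
#3 head=5: sll i5 RAW r6
#4 head=6: xor/or i6/i7 pair
#5 head=8: blt i8 no-port BR/BR
#6 head=9: beq i9 no-port BR/BR
#7 head=10: bne i10 tail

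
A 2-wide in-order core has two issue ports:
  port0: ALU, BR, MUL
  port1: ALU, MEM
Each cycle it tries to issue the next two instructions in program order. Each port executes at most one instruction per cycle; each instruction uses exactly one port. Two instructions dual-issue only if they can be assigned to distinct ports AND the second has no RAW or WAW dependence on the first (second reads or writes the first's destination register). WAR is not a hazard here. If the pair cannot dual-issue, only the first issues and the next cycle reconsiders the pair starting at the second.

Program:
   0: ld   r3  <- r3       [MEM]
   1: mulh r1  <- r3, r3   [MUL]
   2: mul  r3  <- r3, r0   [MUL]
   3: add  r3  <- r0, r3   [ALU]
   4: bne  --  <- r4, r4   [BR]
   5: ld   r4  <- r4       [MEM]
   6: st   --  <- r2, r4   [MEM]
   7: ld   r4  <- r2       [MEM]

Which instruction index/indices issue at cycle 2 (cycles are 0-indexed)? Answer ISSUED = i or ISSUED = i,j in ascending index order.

ISSUED = 2

t=0 i0:ld ; RAW r3
t=1 i1:mulh ; no-port MUL/MUL
t=2 i2:mul ; RAW+WAW r3
t=3 i3/i4:add+bne ; pair
t=4 i5:ld ; no-port MEM/MEM
t=5 i6:st ; no-port MEM/MEM
t=6 i7:ld ; tail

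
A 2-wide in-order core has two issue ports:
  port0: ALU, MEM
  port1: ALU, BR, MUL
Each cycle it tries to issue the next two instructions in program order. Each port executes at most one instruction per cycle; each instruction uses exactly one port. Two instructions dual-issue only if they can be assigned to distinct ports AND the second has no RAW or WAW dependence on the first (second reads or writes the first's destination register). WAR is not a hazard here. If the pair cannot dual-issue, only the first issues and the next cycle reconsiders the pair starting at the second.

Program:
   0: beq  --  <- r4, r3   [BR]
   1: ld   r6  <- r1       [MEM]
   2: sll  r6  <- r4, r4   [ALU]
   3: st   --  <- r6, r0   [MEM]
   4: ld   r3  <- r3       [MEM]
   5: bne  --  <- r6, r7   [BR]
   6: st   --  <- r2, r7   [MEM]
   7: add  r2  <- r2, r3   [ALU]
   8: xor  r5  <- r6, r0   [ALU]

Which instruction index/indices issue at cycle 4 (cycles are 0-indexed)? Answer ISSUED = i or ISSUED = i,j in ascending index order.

ISSUED = 6,7

[0] i0,i1  beq.BR ld.MEM  -- pair
[1] i2  sll.ALU  -- RAW r6
[2] i3  st.MEM  -- no-port MEM/MEM
[3] i4,i5  ld.MEM bne.BR  -- pair
[4] i6,i7  st.MEM add.ALU  -- pair
[5] i8  xor.ALU  -- tail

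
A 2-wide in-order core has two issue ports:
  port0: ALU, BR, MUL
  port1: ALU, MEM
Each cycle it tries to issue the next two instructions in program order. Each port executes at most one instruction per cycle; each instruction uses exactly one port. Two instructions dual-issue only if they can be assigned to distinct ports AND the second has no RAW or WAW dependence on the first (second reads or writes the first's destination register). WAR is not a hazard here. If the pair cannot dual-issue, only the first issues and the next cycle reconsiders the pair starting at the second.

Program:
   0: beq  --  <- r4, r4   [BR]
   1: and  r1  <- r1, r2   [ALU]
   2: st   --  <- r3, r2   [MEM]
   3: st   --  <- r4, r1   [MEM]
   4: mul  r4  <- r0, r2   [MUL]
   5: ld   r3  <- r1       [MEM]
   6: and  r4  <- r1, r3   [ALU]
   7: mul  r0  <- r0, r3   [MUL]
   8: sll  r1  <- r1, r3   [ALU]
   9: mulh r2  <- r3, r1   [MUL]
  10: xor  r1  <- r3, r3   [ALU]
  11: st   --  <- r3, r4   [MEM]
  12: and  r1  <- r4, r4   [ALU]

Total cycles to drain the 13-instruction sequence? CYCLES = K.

CYCLES = 8

#0 head=0: beq.BR and.ALU i0/i1 2-wide
#1 head=2: st.MEM i2 no-port MEM/MEM
#2 head=3: st.MEM mul.MUL i3/i4 2-wide
#3 head=5: ld.MEM i5 RAW r3
#4 head=6: and.ALU mul.MUL i6/i7 2-wide
#5 head=8: sll.ALU i8 RAW r1
#6 head=9: mulh.MUL xor.ALU i9/i10 2-wide
#7 head=11: st.MEM and.ALU i11/i12 2-wide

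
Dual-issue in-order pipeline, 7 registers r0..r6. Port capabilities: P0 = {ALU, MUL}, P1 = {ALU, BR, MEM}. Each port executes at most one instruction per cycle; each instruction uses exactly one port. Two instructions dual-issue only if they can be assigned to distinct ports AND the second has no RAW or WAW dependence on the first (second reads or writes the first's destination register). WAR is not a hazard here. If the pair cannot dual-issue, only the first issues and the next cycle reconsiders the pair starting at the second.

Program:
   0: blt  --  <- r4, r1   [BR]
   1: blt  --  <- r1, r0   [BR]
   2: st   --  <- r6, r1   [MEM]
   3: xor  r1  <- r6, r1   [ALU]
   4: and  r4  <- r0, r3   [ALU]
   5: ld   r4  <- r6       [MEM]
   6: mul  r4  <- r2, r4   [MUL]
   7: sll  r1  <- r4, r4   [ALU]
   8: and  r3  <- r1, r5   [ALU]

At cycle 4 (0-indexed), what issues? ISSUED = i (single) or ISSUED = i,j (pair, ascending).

ISSUED = 5

  cy0 -> i0 (blt.BR) no-port BR/BR
  cy1 -> i1 (blt.BR) no-port BR/MEM
  cy2 -> i2/i3 (st.MEM;xor.ALU) dual
  cy3 -> i4 (and.ALU) WAW r4
  cy4 -> i5 (ld.MEM) RAW+WAW r4
  cy5 -> i6 (mul.MUL) RAW r4
  cy6 -> i7 (sll.ALU) RAW r1
  cy7 -> i8 (and.ALU) tail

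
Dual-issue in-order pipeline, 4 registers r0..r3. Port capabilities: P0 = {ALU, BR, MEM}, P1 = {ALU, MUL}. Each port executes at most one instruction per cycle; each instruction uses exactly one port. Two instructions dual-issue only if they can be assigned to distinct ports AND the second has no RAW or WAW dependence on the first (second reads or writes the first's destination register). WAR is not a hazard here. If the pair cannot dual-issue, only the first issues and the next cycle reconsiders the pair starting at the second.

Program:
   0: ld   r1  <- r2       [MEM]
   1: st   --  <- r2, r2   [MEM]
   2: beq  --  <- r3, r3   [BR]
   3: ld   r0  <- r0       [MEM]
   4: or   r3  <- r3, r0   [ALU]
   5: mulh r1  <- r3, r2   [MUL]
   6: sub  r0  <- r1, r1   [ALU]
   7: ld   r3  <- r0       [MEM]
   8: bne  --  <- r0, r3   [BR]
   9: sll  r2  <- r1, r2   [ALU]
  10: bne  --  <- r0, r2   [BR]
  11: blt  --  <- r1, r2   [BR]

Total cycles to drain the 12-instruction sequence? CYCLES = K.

CYCLES = 11

  cy0 -> i0 (ld) no-port MEM/MEM
  cy1 -> i1 (st) no-port MEM/BR
  cy2 -> i2 (beq) no-port BR/MEM
  cy3 -> i3 (ld) RAW r0
  cy4 -> i4 (or) RAW r3
  cy5 -> i5 (mulh) RAW r1
  cy6 -> i6 (sub) RAW r0
  cy7 -> i7 (ld) no-port MEM/BR
  cy8 -> i8+i9 (bne sll) 2-wide
  cy9 -> i10 (bne) no-port BR/BR
  cy10 -> i11 (blt) tail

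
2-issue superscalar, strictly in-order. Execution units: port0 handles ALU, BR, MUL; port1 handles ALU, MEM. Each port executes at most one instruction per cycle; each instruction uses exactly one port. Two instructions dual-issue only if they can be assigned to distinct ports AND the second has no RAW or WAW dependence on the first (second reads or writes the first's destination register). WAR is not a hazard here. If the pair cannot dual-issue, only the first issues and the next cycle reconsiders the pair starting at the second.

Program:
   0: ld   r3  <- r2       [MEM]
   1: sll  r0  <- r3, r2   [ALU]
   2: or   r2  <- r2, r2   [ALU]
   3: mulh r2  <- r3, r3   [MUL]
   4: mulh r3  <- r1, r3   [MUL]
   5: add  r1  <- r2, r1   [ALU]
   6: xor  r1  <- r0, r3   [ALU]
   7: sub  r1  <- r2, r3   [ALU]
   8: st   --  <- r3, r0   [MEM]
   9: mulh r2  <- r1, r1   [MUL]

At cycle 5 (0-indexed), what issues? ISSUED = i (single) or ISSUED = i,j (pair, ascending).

c0: i0 ld  RAW r3
c1: i1,i2 sll or  pair
c2: i3 mulh  no-port MUL/MUL
c3: i4,i5 mulh add  pair
c4: i6 xor  WAW r1
c5: i7,i8 sub st  pair
c6: i9 mulh  tail

ISSUED = 7,8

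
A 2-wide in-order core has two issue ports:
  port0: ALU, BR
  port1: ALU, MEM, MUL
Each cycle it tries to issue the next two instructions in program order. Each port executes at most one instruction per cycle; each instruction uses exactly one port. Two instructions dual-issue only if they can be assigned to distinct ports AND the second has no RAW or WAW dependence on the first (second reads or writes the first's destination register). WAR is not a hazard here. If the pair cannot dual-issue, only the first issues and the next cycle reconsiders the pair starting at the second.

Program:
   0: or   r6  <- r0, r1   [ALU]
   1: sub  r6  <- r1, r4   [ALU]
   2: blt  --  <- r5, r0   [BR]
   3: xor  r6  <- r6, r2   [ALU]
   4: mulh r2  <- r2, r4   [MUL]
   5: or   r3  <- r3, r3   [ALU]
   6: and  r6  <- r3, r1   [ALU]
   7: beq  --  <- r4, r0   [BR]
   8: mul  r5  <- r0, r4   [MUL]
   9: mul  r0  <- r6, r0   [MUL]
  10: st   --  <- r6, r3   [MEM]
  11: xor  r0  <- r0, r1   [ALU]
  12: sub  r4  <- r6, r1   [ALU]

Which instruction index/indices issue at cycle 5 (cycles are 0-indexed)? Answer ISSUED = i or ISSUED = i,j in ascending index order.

[0] i0  or  -- WAW r6
[1] i1,i2  sub blt  -- dual
[2] i3,i4  xor mulh  -- dual
[3] i5  or  -- RAW r3
[4] i6,i7  and beq  -- dual
[5] i8  mul  -- no-port MUL/MUL
[6] i9  mul  -- no-port MUL/MEM
[7] i10,i11  st xor  -- dual
[8] i12  sub  -- tail

ISSUED = 8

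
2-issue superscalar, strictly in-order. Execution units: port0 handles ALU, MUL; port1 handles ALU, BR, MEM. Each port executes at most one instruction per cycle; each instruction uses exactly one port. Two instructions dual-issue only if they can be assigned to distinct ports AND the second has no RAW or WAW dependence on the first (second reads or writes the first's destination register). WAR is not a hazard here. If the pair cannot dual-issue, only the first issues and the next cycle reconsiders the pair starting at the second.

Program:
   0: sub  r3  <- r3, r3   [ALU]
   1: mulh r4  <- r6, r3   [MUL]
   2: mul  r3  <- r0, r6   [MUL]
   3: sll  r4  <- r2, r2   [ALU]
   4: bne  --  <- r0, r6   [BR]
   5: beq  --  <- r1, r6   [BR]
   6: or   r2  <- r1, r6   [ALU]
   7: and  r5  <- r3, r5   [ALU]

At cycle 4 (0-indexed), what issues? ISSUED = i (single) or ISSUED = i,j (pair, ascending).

0. sub @i0  | RAW r3
1. mulh @i1  | no-port MUL/MUL
2. mul;sll @i2/i3  | 2-wide
3. bne @i4  | no-port BR/BR
4. beq;or @i5/i6  | 2-wide
5. and @i7  | tail

ISSUED = 5,6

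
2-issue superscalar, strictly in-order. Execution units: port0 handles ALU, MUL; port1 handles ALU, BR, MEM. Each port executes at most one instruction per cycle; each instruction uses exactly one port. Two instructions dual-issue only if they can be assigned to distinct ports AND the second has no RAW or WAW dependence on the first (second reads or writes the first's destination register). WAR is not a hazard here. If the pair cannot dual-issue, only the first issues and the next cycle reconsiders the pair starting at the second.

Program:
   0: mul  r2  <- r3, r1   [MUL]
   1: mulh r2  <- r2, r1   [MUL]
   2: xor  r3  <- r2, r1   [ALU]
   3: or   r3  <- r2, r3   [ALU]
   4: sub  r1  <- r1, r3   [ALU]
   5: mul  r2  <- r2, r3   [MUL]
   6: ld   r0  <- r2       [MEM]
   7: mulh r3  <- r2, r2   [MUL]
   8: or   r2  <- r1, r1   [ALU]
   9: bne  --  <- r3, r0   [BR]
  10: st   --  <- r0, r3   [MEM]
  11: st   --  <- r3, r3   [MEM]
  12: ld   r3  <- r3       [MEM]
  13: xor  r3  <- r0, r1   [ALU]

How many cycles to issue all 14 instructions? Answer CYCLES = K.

CYCLES = 11

t=0 i0:mul ; no-port MUL/MUL
t=1 i1:mulh ; RAW r2
t=2 i2:xor ; RAW+WAW r3
t=3 i3:or ; RAW r3
t=4 i4&i5:sub;mul ; 2-wide
t=5 i6&i7:ld;mulh ; 2-wide
t=6 i8&i9:or;bne ; 2-wide
t=7 i10:st ; no-port MEM/MEM
t=8 i11:st ; no-port MEM/MEM
t=9 i12:ld ; WAW r3
t=10 i13:xor ; tail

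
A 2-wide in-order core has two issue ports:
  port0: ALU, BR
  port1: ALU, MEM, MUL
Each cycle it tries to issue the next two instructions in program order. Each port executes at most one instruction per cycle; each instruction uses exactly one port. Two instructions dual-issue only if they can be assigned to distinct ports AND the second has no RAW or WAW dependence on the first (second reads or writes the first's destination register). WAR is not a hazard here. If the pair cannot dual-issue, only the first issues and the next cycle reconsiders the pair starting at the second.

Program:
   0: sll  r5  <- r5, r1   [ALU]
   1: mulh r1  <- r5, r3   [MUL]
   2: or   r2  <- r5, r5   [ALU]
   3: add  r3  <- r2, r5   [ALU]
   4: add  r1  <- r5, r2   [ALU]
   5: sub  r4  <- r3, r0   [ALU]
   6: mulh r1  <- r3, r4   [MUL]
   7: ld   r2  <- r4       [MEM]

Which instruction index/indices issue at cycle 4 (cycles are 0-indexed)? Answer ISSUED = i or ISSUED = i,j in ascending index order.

#0 head=0: sll i0 RAW r5
#1 head=1: mulh;or i1+i2 dual
#2 head=3: add;add i3+i4 dual
#3 head=5: sub i5 RAW r4
#4 head=6: mulh i6 no-port MUL/MEM
#5 head=7: ld i7 tail

ISSUED = 6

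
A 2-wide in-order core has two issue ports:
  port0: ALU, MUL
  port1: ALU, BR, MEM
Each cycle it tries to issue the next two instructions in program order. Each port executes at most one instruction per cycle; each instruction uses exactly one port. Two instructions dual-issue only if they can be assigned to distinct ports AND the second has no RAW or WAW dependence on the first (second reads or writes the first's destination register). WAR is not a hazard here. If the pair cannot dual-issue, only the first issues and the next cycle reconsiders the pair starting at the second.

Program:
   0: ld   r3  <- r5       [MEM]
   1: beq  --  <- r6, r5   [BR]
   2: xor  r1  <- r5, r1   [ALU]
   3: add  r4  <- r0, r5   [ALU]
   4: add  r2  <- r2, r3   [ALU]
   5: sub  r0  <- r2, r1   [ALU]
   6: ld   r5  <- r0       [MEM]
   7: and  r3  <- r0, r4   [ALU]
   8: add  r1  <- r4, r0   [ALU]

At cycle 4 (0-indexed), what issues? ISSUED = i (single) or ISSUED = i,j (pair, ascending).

ISSUED = 6,7

#0 head=0: ld.MEM i0 no-port MEM/BR
#1 head=1: beq.BR;xor.ALU i1/i2 2-wide
#2 head=3: add.ALU;add.ALU i3/i4 2-wide
#3 head=5: sub.ALU i5 RAW r0
#4 head=6: ld.MEM;and.ALU i6/i7 2-wide
#5 head=8: add.ALU i8 tail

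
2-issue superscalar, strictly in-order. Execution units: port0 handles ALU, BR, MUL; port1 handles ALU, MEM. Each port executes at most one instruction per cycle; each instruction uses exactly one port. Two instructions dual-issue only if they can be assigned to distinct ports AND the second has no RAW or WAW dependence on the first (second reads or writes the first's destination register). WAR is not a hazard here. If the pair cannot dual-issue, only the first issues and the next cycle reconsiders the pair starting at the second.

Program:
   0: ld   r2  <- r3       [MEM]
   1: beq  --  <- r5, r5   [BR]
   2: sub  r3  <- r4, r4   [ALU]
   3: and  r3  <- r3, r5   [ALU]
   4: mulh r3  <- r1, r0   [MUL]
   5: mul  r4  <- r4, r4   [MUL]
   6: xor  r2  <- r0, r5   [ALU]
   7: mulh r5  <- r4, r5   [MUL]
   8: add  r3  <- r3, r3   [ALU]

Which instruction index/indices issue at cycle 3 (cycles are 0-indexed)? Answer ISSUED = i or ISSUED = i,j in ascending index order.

ISSUED = 4

#0 head=0: ld+beq i0/i1 dual
#1 head=2: sub i2 RAW+WAW r3
#2 head=3: and i3 WAW r3
#3 head=4: mulh i4 no-port MUL/MUL
#4 head=5: mul+xor i5/i6 dual
#5 head=7: mulh+add i7/i8 dual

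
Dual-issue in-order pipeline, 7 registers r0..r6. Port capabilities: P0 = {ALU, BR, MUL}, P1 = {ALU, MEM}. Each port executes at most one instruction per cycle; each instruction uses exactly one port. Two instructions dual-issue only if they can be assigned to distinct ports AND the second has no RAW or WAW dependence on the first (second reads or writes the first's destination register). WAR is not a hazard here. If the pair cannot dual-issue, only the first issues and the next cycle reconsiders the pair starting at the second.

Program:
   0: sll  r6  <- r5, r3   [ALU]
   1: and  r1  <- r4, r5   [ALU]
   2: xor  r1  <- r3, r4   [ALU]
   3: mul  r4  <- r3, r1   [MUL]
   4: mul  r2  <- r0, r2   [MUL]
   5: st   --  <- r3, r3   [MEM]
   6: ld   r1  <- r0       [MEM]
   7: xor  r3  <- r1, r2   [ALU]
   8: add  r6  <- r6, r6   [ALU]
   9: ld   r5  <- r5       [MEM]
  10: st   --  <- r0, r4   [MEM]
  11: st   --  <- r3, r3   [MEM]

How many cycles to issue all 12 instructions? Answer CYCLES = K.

CYCLES = 9

#0 head=0: sll+and i0/i1 pair
#1 head=2: xor i2 RAW r1
#2 head=3: mul i3 no-port MUL/MUL
#3 head=4: mul+st i4/i5 pair
#4 head=6: ld i6 RAW r1
#5 head=7: xor+add i7/i8 pair
#6 head=9: ld i9 no-port MEM/MEM
#7 head=10: st i10 no-port MEM/MEM
#8 head=11: st i11 tail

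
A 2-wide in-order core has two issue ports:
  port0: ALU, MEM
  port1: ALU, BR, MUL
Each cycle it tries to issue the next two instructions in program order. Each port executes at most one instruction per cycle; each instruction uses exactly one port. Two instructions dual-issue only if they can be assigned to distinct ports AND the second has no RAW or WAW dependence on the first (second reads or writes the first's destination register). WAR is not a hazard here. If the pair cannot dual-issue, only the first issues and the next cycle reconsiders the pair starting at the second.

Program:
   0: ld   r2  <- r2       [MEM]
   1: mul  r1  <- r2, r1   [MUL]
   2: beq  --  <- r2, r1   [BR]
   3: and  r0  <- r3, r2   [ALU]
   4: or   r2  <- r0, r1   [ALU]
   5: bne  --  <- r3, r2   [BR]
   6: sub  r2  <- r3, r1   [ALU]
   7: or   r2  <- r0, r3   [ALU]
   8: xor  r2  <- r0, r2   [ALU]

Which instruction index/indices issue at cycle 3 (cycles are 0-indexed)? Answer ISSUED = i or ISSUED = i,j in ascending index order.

ISSUED = 4

0. ld.MEM @i0  | RAW r2
1. mul.MUL @i1  | no-port MUL/BR
2. beq.BR/and.ALU @i2+i3  | dual
3. or.ALU @i4  | RAW r2
4. bne.BR/sub.ALU @i5+i6  | dual
5. or.ALU @i7  | RAW+WAW r2
6. xor.ALU @i8  | tail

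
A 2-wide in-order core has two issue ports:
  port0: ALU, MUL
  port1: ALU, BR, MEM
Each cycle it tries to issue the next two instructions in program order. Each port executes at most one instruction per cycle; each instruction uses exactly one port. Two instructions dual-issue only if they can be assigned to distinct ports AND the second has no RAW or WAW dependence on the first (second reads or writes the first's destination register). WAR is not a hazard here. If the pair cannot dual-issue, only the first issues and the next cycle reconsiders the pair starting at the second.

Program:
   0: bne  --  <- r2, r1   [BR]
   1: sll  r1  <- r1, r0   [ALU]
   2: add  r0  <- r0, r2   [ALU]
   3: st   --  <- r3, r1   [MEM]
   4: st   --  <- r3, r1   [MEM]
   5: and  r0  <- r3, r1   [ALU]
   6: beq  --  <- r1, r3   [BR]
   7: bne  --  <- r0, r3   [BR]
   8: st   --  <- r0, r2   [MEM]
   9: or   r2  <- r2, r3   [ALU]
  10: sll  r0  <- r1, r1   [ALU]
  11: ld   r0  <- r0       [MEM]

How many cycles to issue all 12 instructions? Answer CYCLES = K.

CYCLES = 8

#0 head=0: bne+sll i0&i1 dual
#1 head=2: add+st i2&i3 dual
#2 head=4: st+and i4&i5 dual
#3 head=6: beq i6 no-port BR/BR
#4 head=7: bne i7 no-port BR/MEM
#5 head=8: st+or i8&i9 dual
#6 head=10: sll i10 RAW+WAW r0
#7 head=11: ld i11 tail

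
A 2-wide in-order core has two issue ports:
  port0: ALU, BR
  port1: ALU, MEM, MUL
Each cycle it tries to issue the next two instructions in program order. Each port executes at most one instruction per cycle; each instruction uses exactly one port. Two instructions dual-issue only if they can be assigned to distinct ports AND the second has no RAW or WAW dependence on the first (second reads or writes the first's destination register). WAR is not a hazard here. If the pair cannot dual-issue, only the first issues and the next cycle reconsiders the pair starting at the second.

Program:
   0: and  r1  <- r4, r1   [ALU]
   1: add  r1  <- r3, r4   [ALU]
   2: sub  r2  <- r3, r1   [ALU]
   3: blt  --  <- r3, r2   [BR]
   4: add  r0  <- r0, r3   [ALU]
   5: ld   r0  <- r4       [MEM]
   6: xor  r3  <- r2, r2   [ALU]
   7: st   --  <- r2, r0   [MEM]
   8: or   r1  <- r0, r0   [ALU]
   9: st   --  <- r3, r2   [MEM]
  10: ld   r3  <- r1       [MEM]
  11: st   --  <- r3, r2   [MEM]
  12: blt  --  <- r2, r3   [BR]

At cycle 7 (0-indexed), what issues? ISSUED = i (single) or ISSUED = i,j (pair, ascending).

ISSUED = 10

c0: i0 and  WAW r1
c1: i1 add  RAW r1
c2: i2 sub  RAW r2
c3: i3&i4 blt add  2-wide
c4: i5&i6 ld xor  2-wide
c5: i7&i8 st or  2-wide
c6: i9 st  no-port MEM/MEM
c7: i10 ld  no-port MEM/MEM
c8: i11&i12 st blt  2-wide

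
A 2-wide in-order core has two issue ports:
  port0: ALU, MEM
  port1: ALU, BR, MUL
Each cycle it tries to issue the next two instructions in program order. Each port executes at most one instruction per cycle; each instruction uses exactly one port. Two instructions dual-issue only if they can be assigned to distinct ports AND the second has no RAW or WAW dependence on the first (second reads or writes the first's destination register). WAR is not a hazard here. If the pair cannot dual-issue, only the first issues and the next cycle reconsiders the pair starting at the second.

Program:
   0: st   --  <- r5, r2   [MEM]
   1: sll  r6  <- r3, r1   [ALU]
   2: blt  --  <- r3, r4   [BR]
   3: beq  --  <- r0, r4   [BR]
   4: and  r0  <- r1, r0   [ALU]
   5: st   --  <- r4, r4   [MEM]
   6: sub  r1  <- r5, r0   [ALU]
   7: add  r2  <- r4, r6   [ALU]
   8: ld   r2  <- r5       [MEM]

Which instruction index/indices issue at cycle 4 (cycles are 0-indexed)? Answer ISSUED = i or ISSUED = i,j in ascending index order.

t=0 i0/i1:st/sll ; 2-wide
t=1 i2:blt ; no-port BR/BR
t=2 i3/i4:beq/and ; 2-wide
t=3 i5/i6:st/sub ; 2-wide
t=4 i7:add ; WAW r2
t=5 i8:ld ; tail

ISSUED = 7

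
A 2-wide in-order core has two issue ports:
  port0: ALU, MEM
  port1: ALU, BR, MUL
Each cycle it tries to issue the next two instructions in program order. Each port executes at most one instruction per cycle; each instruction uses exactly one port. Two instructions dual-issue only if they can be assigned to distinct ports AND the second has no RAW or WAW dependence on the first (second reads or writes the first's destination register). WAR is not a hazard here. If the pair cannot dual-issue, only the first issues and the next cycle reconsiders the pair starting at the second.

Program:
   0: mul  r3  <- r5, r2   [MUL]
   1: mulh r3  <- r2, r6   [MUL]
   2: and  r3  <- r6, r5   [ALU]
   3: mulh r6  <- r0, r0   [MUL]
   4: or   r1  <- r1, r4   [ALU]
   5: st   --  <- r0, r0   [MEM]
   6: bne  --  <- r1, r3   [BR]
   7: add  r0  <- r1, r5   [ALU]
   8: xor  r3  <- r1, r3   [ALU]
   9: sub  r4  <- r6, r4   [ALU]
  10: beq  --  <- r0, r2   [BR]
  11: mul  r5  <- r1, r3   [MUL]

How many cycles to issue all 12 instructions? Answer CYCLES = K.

  cy0 -> i0 (mul.MUL) no-port MUL/MUL
  cy1 -> i1 (mulh.MUL) WAW r3
  cy2 -> i2/i3 (and.ALU/mulh.MUL) pair
  cy3 -> i4/i5 (or.ALU/st.MEM) pair
  cy4 -> i6/i7 (bne.BR/add.ALU) pair
  cy5 -> i8/i9 (xor.ALU/sub.ALU) pair
  cy6 -> i10 (beq.BR) no-port BR/MUL
  cy7 -> i11 (mul.MUL) tail

CYCLES = 8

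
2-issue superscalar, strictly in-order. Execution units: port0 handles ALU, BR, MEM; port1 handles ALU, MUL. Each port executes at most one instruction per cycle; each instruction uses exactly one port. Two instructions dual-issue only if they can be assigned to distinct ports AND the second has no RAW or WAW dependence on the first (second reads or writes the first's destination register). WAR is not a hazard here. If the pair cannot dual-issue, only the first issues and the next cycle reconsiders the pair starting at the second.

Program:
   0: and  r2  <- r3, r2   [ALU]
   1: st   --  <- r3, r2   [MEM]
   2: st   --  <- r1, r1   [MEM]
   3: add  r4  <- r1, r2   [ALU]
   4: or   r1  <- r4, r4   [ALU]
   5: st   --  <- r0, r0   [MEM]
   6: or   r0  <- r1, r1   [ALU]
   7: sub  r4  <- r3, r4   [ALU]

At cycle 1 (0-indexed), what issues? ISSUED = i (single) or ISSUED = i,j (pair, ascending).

c0: i0 and.ALU  RAW r2
c1: i1 st.MEM  no-port MEM/MEM
c2: i2,i3 st.MEM add.ALU  dual
c3: i4,i5 or.ALU st.MEM  dual
c4: i6,i7 or.ALU sub.ALU  dual

ISSUED = 1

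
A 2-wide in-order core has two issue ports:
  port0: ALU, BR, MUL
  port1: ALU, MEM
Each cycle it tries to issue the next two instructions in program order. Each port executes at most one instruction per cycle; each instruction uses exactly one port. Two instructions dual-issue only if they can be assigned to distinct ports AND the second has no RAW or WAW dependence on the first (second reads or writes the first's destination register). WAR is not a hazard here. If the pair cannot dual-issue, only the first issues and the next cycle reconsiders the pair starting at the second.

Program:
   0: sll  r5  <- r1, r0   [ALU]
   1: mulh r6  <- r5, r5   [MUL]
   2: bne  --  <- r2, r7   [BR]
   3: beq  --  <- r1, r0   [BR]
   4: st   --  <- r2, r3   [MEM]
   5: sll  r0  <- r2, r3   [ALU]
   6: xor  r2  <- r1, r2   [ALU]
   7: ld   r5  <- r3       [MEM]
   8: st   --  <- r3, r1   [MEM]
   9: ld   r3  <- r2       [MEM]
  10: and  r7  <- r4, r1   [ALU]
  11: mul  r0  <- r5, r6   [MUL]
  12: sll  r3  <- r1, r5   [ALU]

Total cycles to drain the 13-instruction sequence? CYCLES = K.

CYCLES = 9

c0: i0 sll  RAW r5
c1: i1 mulh  no-port MUL/BR
c2: i2 bne  no-port BR/BR
c3: i3+i4 beq;st  2-wide
c4: i5+i6 sll;xor  2-wide
c5: i7 ld  no-port MEM/MEM
c6: i8 st  no-port MEM/MEM
c7: i9+i10 ld;and  2-wide
c8: i11+i12 mul;sll  2-wide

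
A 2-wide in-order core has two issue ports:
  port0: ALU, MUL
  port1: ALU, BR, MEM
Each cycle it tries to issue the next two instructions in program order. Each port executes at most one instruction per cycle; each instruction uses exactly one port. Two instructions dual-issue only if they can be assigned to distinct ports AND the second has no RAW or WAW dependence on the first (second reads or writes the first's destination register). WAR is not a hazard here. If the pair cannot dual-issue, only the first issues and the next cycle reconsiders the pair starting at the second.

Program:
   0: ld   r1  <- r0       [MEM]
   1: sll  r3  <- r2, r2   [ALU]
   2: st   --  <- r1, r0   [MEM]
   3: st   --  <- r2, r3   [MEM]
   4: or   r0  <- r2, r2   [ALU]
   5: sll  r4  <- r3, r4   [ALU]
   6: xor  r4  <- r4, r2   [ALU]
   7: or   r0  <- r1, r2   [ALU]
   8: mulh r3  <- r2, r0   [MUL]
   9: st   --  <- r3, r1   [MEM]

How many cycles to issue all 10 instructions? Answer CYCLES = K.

CYCLES = 7

0. ld.MEM+sll.ALU @i0,i1  | dual
1. st.MEM @i2  | no-port MEM/MEM
2. st.MEM+or.ALU @i3,i4  | dual
3. sll.ALU @i5  | RAW+WAW r4
4. xor.ALU+or.ALU @i6,i7  | dual
5. mulh.MUL @i8  | RAW r3
6. st.MEM @i9  | tail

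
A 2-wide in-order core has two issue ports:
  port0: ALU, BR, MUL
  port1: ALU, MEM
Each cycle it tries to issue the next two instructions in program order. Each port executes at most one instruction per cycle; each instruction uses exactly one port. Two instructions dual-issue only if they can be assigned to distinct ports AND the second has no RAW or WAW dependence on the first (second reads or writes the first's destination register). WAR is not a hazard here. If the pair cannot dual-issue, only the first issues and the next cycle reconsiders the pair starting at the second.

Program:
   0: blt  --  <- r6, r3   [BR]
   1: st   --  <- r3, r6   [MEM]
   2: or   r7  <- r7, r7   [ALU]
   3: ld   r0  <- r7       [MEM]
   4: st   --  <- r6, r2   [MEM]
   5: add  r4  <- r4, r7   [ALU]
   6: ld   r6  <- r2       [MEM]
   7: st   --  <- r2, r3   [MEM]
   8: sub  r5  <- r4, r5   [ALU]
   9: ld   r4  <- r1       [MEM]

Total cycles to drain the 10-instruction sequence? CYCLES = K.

CYCLES = 7

[0] i0,i1  blt+st  -- 2-wide
[1] i2  or  -- RAW r7
[2] i3  ld  -- no-port MEM/MEM
[3] i4,i5  st+add  -- 2-wide
[4] i6  ld  -- no-port MEM/MEM
[5] i7,i8  st+sub  -- 2-wide
[6] i9  ld  -- tail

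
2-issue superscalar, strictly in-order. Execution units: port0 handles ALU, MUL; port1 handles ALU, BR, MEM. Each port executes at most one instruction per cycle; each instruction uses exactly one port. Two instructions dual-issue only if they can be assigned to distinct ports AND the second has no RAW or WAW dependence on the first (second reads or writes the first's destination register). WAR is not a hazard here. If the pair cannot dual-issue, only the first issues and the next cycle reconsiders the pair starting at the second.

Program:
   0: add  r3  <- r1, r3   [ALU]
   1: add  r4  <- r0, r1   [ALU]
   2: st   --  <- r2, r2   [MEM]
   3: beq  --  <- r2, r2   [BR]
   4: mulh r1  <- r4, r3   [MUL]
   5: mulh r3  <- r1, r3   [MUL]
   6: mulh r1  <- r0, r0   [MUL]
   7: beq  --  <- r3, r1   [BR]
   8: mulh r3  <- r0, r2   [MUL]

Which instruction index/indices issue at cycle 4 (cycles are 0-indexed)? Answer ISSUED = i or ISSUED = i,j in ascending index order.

[0] i0+i1  add;add  -- 2-wide
[1] i2  st  -- no-port MEM/BR
[2] i3+i4  beq;mulh  -- 2-wide
[3] i5  mulh  -- no-port MUL/MUL
[4] i6  mulh  -- RAW r1
[5] i7+i8  beq;mulh  -- 2-wide

ISSUED = 6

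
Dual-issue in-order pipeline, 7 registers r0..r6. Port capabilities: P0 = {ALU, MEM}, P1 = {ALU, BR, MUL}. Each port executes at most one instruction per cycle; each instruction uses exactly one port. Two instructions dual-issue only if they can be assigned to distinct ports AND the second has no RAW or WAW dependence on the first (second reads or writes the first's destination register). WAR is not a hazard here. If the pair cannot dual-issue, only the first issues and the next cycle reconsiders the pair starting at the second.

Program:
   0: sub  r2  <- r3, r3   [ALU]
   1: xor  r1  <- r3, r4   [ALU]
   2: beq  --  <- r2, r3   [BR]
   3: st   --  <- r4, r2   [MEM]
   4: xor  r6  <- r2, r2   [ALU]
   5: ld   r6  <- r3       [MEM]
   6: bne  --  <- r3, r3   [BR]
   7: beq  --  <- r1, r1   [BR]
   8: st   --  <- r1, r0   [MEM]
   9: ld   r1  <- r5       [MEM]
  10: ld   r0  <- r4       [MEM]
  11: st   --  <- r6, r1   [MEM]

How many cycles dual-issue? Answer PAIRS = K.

PAIRS = 4

#0 head=0: sub.ALU xor.ALU i0+i1 pair
#1 head=2: beq.BR st.MEM i2+i3 pair
#2 head=4: xor.ALU i4 WAW r6
#3 head=5: ld.MEM bne.BR i5+i6 pair
#4 head=7: beq.BR st.MEM i7+i8 pair
#5 head=9: ld.MEM i9 no-port MEM/MEM
#6 head=10: ld.MEM i10 no-port MEM/MEM
#7 head=11: st.MEM i11 tail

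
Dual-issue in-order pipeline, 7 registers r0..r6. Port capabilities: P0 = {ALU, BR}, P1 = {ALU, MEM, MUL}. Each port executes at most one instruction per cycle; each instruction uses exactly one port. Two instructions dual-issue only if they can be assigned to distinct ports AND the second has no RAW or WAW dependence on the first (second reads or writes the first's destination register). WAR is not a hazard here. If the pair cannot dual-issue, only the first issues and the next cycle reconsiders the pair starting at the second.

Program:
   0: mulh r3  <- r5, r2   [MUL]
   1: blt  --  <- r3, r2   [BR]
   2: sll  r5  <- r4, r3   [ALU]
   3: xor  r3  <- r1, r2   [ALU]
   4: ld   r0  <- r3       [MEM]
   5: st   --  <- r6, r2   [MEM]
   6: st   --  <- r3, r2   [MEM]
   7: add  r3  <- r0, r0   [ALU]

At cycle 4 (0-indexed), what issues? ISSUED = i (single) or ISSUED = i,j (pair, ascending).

[0] i0  mulh  -- RAW r3
[1] i1&i2  blt+sll  -- dual
[2] i3  xor  -- RAW r3
[3] i4  ld  -- no-port MEM/MEM
[4] i5  st  -- no-port MEM/MEM
[5] i6&i7  st+add  -- dual

ISSUED = 5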